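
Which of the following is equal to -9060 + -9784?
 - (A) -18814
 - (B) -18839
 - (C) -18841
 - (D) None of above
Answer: D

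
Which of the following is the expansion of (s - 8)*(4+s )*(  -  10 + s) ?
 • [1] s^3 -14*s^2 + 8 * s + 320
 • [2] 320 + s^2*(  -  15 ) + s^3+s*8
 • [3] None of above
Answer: 1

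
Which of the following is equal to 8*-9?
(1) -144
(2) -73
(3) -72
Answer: 3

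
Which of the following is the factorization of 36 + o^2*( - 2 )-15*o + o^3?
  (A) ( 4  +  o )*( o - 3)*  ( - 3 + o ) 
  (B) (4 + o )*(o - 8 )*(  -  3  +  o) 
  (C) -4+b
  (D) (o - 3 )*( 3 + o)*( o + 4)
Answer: A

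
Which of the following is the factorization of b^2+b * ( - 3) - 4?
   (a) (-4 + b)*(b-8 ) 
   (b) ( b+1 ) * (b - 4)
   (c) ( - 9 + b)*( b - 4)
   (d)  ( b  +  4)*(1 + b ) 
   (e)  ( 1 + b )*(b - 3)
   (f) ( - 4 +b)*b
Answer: b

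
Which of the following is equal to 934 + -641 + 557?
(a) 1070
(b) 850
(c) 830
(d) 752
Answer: b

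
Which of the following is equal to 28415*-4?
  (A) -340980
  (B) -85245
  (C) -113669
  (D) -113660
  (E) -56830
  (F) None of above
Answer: D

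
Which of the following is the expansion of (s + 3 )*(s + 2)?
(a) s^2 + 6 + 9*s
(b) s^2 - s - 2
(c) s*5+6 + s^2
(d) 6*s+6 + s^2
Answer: c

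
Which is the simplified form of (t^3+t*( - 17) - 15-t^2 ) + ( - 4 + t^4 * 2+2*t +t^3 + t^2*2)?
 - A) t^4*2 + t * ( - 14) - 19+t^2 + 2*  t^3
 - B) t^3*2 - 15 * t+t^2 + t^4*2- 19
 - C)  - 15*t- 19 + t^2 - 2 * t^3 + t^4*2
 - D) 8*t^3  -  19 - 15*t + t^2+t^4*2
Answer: B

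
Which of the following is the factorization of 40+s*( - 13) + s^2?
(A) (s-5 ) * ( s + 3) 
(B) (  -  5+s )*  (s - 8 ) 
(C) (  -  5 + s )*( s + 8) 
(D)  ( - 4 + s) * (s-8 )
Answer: B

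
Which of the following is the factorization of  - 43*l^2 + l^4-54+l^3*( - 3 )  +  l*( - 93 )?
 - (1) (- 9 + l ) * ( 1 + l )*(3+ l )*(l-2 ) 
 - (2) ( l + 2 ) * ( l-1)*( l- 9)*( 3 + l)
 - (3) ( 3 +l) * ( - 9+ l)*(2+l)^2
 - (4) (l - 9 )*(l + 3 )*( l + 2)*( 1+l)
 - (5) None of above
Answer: 4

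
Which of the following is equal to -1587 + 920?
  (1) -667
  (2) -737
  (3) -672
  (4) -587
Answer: 1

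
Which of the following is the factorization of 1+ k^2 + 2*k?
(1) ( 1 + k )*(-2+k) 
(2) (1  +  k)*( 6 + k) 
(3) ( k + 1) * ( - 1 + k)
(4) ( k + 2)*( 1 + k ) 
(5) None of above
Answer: 5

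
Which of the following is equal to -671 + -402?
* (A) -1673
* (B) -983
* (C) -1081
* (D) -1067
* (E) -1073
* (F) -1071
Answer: E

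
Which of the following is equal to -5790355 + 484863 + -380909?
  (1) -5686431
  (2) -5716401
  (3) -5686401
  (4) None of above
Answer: 3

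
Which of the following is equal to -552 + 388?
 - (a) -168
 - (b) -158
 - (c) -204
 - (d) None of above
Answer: d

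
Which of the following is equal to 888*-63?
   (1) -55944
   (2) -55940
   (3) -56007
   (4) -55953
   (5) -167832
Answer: 1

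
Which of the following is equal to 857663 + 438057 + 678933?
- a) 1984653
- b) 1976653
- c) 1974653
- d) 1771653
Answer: c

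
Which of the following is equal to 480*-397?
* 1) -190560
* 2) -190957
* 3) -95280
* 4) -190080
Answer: 1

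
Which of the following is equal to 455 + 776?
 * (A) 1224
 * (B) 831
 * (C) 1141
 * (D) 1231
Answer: D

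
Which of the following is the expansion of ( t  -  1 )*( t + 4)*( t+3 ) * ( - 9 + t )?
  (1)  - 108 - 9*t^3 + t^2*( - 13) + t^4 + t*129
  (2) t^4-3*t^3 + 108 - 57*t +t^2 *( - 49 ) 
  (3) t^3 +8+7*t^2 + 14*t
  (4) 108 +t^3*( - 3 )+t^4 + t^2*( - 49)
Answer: 2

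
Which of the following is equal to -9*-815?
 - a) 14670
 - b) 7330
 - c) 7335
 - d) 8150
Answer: c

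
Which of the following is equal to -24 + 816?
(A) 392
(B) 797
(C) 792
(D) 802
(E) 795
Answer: C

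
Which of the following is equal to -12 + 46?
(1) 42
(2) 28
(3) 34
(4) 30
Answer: 3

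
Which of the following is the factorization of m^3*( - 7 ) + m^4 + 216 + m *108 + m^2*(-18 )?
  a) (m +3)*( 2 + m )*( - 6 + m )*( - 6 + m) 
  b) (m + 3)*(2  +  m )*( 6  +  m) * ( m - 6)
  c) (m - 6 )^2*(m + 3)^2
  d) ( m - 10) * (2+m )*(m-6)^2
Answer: a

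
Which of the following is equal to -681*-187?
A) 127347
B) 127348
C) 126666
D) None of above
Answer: A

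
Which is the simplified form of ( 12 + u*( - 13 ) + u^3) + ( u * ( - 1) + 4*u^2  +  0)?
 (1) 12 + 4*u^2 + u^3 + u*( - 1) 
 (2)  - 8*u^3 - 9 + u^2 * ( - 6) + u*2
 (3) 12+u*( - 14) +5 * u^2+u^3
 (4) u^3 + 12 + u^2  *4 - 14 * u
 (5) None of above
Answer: 4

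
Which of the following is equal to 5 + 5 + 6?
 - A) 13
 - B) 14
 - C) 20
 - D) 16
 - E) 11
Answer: D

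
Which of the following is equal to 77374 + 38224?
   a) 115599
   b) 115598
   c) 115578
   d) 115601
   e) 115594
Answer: b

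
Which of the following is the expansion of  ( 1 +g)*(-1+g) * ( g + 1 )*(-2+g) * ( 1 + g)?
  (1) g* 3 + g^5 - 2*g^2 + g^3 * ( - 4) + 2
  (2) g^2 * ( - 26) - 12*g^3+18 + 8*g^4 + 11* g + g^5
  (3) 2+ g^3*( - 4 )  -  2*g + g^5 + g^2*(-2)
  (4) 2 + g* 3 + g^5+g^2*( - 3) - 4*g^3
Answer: 1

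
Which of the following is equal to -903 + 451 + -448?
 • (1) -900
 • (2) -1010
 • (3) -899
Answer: 1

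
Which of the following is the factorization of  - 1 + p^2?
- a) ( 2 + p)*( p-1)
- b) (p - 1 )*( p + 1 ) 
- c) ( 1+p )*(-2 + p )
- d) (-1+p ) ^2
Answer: b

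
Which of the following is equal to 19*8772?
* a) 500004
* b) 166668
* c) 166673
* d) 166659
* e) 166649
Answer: b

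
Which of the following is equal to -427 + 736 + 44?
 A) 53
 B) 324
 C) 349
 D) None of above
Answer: D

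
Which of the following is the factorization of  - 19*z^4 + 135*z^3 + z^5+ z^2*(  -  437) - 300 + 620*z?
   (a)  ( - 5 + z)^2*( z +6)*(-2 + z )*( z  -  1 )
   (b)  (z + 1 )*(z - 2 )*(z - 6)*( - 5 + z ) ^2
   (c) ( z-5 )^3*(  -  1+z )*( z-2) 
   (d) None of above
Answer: d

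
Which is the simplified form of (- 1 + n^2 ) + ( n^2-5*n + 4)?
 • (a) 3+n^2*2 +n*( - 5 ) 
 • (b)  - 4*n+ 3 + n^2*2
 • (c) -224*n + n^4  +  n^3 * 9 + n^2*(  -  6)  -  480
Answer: a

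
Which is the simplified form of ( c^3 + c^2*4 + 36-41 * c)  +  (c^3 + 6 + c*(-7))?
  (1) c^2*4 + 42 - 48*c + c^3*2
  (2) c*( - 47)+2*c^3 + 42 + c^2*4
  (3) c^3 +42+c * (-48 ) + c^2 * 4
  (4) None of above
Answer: 1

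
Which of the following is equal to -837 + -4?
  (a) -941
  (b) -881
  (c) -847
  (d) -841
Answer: d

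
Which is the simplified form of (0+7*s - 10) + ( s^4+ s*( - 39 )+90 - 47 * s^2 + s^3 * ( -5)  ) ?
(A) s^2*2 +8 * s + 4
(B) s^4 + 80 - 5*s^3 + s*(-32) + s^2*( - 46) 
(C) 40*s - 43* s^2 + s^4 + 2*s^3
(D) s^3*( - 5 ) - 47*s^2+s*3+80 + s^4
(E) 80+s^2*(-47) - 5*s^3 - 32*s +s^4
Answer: E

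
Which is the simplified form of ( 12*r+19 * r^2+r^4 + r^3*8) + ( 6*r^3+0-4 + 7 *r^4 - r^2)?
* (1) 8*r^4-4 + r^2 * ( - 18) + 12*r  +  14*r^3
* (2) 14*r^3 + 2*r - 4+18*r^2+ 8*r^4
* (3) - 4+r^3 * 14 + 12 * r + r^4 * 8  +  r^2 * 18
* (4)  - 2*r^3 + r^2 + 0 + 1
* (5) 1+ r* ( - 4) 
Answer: 3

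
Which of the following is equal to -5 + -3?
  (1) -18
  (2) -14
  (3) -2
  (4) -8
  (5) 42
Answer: 4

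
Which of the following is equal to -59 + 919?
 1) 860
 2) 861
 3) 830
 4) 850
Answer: 1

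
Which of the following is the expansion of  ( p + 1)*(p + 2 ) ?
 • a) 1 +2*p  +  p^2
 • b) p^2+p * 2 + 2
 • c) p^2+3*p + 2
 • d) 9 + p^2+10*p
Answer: c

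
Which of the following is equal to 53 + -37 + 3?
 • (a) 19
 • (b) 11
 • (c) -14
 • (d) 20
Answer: a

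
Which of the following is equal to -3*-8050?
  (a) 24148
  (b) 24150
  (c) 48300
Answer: b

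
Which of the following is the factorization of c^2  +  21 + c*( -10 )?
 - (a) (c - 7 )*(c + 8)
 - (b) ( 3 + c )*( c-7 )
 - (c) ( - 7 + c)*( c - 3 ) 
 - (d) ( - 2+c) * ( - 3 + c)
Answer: c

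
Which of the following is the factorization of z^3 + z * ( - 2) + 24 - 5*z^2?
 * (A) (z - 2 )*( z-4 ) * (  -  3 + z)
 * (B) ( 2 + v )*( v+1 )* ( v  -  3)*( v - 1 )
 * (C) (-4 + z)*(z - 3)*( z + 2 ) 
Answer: C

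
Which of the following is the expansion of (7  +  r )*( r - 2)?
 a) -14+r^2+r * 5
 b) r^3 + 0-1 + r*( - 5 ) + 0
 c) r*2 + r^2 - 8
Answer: a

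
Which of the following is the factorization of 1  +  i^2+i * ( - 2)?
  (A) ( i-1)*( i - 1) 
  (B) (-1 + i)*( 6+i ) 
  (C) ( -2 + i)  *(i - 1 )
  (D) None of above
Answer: A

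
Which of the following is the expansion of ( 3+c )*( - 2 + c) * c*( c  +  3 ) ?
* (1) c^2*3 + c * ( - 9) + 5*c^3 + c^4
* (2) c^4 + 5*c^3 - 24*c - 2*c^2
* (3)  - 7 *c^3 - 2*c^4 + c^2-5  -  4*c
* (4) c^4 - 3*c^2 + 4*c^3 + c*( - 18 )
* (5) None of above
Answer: 4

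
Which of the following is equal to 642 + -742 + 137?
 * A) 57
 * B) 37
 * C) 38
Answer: B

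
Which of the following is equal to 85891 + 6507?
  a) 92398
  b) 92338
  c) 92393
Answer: a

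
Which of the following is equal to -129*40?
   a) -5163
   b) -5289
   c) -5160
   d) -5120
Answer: c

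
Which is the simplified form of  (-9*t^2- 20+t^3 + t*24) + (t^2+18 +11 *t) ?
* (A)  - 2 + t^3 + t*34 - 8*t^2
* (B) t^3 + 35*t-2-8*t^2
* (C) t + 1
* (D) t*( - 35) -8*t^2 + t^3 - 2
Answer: B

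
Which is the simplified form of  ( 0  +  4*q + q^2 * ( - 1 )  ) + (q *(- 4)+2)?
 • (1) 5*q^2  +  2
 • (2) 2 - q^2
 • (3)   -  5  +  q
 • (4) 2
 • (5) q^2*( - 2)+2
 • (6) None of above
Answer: 2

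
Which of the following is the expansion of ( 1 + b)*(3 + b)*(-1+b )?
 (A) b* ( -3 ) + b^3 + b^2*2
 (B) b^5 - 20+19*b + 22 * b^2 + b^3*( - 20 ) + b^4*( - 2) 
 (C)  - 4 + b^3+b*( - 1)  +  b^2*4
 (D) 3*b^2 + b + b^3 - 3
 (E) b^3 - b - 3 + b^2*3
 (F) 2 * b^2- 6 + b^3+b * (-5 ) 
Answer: E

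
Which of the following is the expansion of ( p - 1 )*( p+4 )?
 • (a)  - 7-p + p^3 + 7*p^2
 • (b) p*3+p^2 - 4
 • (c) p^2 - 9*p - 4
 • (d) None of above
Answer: b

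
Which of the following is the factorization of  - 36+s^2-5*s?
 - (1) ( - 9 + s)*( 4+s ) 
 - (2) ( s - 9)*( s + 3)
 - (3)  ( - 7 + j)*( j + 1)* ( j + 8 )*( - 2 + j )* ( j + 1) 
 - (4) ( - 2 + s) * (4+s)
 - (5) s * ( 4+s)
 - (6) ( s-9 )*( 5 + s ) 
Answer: 1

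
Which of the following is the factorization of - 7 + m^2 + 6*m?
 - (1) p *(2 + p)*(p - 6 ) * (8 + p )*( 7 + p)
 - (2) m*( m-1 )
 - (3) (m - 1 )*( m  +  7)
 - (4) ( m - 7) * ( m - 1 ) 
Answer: 3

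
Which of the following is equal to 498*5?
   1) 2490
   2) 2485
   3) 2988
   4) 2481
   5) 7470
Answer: 1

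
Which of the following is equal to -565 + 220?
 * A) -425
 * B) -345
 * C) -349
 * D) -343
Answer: B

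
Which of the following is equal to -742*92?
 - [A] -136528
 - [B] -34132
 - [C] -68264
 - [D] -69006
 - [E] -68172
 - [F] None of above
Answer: C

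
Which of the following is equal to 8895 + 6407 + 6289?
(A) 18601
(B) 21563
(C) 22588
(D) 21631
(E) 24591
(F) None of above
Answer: F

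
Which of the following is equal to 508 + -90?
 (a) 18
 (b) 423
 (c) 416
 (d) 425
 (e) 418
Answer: e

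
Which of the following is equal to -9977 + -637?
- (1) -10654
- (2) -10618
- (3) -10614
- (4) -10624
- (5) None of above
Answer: 3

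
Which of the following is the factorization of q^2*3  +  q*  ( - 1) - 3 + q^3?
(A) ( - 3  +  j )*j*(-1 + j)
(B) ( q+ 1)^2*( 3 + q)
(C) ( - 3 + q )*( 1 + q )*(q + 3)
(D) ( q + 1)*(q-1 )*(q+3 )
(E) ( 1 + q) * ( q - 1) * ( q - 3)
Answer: D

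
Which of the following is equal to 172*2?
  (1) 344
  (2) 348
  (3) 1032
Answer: 1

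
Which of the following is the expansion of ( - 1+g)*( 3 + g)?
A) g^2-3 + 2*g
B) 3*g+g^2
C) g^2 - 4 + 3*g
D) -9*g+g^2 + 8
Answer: A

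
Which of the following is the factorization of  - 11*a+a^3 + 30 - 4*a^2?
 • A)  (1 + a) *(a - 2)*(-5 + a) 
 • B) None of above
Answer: B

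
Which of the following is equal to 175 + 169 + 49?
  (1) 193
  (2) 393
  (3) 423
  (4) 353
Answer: 2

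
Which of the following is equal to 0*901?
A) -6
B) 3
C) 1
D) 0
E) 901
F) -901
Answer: D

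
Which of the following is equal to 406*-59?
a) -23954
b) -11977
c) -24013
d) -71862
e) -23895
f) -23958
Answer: a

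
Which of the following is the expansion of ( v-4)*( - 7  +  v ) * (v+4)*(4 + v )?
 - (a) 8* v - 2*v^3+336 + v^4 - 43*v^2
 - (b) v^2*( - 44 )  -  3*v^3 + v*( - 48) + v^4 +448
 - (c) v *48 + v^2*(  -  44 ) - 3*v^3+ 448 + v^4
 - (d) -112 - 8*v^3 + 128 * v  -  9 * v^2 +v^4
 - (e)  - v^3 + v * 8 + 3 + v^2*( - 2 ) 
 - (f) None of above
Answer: c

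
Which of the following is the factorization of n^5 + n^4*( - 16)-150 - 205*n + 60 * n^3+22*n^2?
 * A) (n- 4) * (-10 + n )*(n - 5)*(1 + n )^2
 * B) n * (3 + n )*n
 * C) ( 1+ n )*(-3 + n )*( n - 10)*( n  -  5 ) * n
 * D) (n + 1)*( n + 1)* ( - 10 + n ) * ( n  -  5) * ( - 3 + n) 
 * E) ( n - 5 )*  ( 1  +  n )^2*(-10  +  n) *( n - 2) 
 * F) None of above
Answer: D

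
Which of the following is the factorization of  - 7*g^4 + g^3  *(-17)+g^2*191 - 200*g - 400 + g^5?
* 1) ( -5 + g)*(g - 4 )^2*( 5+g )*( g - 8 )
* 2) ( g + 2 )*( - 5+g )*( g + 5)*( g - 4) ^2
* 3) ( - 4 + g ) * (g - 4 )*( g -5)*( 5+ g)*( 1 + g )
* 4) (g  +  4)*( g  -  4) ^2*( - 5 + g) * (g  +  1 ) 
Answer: 3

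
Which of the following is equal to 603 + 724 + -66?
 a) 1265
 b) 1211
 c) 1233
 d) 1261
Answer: d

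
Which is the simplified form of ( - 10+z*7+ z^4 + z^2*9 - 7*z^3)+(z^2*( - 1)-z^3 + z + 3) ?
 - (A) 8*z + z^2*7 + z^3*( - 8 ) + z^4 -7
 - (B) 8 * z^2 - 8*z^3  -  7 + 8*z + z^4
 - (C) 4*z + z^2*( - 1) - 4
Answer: B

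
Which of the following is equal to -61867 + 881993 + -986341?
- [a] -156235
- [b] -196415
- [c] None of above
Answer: c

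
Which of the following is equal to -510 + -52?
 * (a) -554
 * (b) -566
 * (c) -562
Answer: c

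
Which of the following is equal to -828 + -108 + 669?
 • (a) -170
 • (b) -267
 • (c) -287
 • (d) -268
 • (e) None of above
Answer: b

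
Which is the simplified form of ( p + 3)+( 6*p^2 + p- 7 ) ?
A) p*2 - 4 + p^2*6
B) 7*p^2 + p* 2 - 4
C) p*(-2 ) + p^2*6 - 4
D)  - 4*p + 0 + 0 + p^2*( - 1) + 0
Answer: A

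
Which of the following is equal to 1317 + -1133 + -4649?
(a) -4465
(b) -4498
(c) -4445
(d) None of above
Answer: a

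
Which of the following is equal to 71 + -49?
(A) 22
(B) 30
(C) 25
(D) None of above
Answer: A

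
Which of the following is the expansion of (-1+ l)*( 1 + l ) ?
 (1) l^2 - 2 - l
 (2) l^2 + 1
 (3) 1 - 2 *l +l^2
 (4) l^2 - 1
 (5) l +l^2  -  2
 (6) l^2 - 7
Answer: 4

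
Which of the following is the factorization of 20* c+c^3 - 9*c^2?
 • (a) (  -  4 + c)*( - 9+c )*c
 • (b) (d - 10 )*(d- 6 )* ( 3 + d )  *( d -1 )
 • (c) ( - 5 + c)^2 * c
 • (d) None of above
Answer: d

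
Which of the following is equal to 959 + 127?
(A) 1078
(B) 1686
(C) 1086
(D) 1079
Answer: C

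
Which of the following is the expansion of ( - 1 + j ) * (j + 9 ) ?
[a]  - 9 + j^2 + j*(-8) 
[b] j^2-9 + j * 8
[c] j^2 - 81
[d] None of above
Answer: b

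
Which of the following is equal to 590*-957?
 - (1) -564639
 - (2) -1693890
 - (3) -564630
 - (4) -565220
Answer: 3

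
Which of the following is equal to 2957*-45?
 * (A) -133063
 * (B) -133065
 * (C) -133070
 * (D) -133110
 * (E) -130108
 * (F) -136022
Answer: B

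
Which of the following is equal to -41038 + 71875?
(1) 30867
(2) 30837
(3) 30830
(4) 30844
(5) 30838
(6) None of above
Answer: 2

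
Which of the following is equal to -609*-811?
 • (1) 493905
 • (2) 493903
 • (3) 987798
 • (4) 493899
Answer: 4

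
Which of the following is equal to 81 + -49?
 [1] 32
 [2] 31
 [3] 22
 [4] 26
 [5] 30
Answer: 1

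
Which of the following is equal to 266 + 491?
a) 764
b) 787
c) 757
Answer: c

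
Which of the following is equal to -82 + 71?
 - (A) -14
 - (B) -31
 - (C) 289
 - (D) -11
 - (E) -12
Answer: D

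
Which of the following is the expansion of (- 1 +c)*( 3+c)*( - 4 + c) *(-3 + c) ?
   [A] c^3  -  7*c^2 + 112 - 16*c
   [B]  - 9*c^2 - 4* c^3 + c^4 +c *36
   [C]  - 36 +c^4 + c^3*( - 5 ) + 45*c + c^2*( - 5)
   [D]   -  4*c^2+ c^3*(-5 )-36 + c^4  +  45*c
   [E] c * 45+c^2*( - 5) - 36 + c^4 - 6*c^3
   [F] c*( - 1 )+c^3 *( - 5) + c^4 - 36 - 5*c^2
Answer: C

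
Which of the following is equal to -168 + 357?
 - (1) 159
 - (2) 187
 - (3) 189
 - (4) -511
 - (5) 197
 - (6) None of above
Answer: 3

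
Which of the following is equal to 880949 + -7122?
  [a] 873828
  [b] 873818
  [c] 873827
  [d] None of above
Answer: c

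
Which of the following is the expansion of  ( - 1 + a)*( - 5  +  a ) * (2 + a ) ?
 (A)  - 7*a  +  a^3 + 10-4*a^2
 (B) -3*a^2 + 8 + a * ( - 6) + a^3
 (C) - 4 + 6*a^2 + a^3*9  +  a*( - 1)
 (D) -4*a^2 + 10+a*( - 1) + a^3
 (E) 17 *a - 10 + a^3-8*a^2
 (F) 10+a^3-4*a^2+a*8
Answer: A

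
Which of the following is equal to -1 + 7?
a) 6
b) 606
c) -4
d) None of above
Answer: a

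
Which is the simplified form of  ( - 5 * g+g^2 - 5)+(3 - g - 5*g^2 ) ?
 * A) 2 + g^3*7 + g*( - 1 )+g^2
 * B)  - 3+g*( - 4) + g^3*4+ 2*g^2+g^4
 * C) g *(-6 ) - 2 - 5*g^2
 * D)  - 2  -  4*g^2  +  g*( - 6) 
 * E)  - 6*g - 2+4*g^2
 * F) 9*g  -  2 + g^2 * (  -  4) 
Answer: D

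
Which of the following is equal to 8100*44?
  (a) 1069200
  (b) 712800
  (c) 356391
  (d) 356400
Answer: d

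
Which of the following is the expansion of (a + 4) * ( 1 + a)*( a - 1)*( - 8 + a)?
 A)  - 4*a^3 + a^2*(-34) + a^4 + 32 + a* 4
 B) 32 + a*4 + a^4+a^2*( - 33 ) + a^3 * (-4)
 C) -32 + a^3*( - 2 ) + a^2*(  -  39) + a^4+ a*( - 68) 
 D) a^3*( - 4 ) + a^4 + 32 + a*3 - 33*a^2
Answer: B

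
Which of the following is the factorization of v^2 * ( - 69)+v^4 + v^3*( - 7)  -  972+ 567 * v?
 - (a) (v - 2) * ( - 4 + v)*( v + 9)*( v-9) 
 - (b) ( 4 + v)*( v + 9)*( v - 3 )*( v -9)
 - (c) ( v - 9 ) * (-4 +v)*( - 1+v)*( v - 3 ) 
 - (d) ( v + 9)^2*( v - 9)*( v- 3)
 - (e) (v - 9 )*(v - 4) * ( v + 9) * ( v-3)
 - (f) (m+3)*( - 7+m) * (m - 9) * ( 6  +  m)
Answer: e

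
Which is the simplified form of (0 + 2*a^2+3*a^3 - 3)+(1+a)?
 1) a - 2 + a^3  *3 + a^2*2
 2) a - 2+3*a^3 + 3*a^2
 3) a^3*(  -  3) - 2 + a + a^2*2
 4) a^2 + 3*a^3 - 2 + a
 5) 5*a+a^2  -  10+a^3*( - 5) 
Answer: 1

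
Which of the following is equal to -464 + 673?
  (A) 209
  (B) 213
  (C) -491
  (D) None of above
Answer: A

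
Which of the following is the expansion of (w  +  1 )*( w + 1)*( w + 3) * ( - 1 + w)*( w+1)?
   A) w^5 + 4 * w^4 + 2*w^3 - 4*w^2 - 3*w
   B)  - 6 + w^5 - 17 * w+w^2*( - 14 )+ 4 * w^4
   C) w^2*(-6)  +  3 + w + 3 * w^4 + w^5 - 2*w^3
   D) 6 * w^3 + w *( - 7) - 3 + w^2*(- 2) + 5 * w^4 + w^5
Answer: D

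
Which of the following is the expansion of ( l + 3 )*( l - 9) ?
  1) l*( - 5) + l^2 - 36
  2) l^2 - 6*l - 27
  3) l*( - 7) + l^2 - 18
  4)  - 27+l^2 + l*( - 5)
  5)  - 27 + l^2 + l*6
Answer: 2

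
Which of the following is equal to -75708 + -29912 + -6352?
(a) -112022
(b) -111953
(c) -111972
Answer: c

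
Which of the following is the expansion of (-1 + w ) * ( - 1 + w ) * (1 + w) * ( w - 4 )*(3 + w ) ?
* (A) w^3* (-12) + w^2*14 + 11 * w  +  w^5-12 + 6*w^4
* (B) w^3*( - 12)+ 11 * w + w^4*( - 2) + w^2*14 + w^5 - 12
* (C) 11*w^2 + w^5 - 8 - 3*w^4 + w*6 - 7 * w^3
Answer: B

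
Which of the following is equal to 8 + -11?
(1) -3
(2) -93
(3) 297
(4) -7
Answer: 1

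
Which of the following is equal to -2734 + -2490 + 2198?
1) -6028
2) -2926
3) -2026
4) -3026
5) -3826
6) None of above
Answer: 4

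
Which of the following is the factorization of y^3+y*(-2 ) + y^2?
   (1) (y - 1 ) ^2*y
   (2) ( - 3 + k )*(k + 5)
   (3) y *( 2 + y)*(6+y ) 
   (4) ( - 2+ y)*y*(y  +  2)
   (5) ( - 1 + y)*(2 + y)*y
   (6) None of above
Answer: 5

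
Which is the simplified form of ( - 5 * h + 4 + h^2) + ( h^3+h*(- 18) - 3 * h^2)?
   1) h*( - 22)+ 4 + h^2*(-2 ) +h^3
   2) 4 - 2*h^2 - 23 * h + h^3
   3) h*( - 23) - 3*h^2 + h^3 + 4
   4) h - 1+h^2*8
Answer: 2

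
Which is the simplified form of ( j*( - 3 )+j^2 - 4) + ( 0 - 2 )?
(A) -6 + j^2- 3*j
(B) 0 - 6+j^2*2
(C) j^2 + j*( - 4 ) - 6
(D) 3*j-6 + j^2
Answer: A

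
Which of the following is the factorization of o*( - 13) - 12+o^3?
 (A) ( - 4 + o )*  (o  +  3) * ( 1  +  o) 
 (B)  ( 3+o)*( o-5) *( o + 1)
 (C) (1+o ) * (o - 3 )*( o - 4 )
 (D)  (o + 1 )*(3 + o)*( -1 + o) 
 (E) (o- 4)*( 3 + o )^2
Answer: A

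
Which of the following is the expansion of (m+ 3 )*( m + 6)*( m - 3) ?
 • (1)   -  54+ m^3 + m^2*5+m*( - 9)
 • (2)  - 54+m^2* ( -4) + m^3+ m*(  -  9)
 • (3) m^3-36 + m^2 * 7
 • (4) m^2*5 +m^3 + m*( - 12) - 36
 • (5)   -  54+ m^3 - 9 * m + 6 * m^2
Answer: 5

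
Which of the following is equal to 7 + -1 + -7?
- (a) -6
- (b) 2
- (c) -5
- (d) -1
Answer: d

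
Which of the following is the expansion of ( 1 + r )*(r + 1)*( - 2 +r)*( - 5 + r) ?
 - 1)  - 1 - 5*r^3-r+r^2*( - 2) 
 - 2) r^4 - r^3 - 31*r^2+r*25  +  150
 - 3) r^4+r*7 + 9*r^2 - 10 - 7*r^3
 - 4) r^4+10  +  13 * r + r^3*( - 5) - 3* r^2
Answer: 4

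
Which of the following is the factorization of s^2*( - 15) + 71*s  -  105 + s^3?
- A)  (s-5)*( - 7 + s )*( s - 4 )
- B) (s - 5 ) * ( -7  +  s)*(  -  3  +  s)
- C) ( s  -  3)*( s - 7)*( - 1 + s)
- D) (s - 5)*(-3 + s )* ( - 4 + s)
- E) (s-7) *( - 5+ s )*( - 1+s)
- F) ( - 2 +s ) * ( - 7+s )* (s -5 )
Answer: B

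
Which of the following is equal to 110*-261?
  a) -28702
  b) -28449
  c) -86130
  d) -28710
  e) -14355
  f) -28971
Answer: d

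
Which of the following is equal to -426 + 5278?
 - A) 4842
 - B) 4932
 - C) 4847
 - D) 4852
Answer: D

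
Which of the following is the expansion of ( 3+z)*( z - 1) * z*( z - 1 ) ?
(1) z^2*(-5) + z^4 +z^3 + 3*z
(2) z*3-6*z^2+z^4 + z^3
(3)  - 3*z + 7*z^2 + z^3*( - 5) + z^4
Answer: 1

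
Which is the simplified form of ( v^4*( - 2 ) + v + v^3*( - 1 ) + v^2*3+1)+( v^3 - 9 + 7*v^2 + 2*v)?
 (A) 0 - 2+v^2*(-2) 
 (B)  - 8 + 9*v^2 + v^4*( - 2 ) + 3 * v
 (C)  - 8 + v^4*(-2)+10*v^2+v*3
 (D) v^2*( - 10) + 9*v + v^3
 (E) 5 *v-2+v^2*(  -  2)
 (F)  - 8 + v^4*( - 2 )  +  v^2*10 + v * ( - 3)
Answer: C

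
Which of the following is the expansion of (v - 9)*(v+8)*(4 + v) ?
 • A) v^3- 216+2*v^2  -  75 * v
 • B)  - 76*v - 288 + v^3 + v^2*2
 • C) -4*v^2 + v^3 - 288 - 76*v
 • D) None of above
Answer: D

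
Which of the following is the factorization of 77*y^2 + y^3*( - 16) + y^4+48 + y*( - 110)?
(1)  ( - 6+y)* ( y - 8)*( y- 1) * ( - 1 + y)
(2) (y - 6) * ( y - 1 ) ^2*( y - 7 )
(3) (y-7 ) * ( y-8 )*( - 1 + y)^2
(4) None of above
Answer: 1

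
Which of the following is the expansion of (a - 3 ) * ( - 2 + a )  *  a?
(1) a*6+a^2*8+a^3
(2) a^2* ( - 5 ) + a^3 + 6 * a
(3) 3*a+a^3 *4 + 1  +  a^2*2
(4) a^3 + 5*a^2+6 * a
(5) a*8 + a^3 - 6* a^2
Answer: 2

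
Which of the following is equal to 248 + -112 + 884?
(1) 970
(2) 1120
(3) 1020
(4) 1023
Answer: 3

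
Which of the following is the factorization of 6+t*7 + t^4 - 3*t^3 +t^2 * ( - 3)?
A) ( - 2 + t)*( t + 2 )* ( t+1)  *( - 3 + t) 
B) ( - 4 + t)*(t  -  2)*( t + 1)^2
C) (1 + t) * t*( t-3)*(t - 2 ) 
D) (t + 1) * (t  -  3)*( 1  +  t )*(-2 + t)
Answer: D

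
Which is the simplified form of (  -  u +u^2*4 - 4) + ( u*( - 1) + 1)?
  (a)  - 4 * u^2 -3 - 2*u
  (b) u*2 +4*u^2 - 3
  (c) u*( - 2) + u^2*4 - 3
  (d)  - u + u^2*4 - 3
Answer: c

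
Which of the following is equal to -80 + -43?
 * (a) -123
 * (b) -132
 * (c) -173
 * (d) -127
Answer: a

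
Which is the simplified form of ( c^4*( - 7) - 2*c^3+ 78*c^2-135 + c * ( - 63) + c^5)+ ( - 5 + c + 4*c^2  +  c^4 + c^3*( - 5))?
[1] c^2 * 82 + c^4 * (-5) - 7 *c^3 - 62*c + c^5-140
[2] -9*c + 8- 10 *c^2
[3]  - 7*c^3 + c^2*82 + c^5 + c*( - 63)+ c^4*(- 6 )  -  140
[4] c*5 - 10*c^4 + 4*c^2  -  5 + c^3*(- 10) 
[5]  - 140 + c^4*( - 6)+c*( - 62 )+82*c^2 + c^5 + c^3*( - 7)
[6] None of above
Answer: 5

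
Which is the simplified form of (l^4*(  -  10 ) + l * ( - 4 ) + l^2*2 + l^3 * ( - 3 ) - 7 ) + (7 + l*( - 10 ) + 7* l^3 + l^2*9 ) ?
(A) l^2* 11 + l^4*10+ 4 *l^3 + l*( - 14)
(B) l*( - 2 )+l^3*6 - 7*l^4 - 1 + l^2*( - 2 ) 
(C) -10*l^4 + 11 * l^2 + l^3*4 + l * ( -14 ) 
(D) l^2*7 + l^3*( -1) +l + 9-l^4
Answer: C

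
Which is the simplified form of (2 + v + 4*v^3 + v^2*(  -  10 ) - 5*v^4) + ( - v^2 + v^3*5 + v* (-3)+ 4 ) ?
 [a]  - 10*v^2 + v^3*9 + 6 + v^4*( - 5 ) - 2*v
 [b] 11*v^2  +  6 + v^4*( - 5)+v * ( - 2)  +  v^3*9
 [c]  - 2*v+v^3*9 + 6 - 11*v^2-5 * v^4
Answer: c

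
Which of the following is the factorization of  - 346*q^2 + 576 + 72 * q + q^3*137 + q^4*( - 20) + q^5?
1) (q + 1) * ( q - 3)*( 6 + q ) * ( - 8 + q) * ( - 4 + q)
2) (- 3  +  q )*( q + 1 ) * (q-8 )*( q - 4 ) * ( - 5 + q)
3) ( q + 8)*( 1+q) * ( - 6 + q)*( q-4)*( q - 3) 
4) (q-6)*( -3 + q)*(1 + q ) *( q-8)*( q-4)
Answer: 4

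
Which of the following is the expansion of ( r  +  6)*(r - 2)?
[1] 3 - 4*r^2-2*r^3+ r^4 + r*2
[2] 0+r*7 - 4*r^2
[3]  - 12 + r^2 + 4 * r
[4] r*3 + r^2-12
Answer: 3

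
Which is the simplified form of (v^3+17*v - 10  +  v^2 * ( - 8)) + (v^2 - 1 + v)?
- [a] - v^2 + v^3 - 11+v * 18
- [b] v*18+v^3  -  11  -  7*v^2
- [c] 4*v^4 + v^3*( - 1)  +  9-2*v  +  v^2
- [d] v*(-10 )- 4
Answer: b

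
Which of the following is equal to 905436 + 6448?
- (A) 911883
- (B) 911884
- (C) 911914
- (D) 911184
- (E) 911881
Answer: B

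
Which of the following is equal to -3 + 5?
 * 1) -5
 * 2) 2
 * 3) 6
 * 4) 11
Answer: 2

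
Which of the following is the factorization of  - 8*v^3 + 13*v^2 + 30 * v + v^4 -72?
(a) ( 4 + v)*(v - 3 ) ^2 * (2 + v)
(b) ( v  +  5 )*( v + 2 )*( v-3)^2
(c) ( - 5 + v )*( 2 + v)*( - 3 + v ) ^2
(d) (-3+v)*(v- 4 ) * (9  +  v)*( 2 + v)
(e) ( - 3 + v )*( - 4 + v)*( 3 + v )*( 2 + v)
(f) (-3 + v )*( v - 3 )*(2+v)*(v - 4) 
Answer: f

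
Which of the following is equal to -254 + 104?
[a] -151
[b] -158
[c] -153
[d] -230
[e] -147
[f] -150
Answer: f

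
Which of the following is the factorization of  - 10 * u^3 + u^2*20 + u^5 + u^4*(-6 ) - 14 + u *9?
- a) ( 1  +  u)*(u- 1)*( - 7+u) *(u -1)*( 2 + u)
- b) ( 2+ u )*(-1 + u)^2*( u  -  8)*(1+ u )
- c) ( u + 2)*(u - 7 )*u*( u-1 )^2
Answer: a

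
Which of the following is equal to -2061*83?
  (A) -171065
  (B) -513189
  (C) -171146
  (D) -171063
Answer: D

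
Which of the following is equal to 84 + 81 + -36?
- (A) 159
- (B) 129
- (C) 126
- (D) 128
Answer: B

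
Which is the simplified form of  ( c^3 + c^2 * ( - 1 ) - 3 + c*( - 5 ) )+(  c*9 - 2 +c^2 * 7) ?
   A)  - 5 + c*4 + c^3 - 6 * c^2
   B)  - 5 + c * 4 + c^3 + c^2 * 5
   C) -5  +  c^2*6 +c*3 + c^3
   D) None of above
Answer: D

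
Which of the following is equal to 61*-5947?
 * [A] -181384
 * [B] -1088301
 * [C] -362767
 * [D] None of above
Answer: C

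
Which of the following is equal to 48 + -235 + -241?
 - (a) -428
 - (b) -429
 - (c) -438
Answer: a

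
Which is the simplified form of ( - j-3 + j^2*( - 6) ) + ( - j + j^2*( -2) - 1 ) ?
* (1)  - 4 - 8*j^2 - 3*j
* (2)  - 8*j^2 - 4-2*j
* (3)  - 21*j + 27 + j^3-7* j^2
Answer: 2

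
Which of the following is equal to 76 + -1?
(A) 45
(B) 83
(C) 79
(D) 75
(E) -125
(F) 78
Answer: D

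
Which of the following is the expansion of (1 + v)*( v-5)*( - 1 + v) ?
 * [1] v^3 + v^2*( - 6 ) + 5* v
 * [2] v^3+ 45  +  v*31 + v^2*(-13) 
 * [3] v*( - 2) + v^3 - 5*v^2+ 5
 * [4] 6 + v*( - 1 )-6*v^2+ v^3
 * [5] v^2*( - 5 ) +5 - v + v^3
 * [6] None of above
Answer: 5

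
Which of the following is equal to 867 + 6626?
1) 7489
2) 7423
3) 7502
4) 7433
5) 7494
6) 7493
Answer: 6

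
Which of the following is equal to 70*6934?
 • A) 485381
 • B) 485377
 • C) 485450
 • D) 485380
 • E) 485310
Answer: D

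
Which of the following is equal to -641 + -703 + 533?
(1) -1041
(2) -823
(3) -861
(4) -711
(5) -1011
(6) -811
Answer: 6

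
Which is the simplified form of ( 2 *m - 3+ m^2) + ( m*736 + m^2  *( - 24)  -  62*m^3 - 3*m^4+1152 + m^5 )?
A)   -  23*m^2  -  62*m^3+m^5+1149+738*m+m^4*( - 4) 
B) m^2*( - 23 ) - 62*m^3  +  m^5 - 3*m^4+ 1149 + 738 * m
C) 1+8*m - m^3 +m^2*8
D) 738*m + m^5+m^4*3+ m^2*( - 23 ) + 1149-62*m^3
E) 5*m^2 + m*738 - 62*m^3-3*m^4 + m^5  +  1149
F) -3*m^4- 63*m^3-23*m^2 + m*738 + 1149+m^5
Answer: B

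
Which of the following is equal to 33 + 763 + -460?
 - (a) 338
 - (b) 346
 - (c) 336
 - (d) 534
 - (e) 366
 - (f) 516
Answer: c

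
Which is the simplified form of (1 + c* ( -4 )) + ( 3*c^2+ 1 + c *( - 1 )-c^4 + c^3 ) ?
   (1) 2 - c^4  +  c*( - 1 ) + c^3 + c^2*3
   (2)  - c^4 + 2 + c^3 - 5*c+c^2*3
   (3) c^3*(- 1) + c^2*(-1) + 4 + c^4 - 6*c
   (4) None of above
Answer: 2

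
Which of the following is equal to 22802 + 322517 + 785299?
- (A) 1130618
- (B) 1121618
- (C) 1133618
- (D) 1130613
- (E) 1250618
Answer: A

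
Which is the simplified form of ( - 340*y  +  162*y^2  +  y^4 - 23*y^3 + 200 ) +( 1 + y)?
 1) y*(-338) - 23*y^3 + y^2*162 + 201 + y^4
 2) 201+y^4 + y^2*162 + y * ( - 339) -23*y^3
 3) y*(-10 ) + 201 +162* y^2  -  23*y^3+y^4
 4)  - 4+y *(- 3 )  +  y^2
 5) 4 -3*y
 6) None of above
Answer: 2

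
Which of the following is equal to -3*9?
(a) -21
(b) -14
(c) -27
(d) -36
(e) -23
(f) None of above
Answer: c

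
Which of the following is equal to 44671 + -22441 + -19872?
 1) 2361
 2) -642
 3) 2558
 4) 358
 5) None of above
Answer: 5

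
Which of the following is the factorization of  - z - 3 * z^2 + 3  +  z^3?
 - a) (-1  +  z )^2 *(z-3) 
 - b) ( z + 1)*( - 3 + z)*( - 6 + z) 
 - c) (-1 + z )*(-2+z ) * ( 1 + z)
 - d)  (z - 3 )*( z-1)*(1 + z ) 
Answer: d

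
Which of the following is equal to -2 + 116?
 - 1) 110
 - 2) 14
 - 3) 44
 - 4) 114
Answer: 4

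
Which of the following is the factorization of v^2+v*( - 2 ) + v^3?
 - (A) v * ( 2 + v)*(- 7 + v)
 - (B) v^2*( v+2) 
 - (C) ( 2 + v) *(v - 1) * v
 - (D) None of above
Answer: C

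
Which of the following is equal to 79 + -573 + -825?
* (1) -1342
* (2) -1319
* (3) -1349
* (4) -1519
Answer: 2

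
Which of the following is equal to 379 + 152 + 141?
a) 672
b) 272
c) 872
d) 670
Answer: a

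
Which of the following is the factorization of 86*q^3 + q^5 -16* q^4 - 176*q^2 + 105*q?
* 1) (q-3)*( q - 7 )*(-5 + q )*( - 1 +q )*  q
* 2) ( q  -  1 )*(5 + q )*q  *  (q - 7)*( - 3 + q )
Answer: 1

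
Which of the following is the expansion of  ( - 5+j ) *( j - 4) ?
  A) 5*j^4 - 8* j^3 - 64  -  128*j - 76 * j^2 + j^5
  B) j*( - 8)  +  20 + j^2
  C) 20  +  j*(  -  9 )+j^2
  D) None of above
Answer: C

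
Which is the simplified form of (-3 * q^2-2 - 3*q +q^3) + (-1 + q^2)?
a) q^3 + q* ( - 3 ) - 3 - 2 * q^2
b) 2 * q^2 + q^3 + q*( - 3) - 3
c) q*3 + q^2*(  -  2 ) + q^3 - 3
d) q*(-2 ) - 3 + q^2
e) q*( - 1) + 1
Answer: a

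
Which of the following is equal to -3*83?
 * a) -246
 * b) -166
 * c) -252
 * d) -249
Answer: d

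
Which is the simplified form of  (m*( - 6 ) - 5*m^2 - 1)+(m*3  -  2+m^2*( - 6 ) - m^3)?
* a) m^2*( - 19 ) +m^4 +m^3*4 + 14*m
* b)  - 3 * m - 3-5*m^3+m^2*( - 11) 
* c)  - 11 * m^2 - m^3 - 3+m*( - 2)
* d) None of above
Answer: d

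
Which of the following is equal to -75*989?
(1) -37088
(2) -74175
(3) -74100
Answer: 2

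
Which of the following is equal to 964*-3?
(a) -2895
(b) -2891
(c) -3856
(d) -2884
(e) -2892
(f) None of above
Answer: e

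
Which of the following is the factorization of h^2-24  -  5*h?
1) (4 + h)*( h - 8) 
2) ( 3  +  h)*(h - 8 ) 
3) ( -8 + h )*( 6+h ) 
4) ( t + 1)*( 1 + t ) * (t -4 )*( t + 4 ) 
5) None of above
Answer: 2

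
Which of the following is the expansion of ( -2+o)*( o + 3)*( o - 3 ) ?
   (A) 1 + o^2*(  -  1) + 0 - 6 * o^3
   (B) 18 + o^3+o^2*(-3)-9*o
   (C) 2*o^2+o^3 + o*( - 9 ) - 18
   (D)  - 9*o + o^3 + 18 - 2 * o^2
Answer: D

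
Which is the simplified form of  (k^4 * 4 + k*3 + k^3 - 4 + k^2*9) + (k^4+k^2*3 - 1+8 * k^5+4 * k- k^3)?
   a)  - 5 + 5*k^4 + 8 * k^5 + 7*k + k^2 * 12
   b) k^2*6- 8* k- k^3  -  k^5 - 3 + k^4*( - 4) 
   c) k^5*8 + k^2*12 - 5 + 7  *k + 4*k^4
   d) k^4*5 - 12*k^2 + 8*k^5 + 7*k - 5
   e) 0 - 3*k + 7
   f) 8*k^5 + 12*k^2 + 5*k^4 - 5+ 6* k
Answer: a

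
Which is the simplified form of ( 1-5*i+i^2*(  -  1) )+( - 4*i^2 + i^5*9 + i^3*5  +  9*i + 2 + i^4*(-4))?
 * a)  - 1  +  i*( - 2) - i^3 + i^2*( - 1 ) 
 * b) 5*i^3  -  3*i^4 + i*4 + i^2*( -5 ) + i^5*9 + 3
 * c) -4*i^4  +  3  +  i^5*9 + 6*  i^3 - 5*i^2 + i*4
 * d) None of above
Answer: d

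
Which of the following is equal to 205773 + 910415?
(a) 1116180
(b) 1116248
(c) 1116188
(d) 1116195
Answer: c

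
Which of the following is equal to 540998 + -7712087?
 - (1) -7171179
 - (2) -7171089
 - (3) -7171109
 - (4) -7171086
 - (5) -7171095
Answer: 2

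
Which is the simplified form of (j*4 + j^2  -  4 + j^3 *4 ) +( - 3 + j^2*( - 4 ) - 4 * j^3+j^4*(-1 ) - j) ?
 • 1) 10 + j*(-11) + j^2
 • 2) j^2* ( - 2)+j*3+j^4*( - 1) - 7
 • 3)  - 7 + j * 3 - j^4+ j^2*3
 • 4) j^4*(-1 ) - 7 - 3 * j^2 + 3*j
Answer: 4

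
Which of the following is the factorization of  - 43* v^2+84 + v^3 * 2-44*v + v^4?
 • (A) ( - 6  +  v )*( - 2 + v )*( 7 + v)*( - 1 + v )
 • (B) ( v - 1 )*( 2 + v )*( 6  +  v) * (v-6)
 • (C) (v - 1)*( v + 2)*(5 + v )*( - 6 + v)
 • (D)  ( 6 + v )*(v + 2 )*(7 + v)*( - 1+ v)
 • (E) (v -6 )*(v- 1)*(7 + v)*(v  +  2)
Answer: E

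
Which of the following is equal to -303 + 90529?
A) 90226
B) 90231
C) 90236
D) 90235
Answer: A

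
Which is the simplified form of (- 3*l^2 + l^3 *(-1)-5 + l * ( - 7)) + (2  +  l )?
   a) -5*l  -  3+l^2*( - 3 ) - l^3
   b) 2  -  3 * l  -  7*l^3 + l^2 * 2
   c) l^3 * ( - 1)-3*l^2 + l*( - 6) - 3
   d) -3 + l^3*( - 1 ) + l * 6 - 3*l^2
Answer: c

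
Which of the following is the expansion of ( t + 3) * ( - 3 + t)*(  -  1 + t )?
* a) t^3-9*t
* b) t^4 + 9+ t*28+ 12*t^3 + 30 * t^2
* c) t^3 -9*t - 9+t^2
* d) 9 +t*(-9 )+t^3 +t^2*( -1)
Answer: d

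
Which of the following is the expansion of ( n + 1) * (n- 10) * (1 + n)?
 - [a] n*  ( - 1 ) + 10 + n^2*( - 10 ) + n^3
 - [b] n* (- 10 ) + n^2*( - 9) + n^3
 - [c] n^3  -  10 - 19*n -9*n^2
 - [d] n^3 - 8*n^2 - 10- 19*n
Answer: d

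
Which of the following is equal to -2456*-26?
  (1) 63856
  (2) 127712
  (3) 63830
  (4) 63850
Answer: 1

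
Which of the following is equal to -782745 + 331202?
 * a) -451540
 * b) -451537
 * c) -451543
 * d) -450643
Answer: c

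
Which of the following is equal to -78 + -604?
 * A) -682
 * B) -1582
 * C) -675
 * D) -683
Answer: A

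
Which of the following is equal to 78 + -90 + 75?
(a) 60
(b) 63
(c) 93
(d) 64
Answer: b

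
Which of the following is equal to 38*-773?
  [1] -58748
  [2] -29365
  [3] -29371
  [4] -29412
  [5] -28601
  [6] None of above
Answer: 6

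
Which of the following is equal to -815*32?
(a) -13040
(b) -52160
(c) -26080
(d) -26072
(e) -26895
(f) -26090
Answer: c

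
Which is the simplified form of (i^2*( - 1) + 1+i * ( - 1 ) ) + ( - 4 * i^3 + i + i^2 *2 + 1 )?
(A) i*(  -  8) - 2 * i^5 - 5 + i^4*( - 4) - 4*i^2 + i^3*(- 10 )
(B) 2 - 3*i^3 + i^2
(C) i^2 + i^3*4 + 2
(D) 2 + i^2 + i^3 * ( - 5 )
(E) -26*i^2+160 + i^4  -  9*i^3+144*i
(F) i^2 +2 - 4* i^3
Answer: F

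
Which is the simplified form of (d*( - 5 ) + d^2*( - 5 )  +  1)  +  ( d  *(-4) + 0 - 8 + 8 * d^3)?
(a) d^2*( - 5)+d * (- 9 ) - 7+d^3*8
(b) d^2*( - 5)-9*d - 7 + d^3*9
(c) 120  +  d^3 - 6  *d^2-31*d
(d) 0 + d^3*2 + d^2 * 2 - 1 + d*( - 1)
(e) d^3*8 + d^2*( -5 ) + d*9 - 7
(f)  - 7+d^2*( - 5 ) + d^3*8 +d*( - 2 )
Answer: a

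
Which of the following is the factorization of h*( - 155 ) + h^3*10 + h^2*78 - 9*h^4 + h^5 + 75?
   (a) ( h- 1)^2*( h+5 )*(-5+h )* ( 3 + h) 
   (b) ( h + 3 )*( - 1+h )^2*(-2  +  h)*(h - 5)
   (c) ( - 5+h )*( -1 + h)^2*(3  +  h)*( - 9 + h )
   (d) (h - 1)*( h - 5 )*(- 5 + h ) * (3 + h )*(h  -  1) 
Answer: d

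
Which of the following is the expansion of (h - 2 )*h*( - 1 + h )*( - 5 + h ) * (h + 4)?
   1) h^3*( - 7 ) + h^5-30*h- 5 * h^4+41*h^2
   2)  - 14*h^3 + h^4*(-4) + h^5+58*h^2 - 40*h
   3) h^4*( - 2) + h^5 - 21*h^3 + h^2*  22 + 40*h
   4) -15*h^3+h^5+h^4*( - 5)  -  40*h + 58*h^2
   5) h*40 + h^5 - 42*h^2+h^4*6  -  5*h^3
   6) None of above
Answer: 6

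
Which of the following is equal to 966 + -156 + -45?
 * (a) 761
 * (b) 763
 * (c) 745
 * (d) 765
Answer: d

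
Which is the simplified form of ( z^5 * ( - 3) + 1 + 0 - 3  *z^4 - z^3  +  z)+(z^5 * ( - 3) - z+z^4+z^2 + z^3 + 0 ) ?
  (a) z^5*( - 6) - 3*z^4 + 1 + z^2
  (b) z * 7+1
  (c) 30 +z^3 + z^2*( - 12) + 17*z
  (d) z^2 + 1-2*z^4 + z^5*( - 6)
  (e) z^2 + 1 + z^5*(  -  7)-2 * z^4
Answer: d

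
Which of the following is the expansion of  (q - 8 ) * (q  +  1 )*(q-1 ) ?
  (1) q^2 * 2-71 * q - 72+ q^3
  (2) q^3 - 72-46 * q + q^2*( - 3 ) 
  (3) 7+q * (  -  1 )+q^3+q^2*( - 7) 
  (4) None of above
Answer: 4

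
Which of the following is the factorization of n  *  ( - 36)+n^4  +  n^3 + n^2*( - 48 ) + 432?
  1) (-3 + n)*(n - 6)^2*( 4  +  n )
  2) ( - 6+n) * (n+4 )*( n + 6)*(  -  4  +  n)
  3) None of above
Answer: 3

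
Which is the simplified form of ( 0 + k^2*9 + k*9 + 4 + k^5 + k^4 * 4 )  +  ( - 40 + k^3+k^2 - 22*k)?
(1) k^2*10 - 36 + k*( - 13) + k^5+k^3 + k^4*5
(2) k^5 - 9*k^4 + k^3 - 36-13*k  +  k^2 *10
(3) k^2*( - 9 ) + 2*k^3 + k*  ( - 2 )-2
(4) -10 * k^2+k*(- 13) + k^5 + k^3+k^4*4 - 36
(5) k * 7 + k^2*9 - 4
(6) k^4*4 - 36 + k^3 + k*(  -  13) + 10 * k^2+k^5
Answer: 6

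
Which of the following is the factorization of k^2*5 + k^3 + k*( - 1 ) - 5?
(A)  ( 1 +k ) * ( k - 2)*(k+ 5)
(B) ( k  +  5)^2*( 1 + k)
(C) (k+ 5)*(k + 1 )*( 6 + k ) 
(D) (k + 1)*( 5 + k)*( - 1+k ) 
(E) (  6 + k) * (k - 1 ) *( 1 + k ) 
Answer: D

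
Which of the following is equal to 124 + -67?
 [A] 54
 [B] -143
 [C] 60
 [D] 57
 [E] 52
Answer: D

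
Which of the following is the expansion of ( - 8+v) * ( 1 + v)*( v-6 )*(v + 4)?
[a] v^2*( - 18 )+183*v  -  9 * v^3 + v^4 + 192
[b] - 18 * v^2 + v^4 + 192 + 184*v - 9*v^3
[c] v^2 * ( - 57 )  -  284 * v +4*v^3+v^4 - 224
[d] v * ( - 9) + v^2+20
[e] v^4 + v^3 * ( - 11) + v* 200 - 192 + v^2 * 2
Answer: b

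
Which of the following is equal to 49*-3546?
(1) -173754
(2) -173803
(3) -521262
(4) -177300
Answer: 1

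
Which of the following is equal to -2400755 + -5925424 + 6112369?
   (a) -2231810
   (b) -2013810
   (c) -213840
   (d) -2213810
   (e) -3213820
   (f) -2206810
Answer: d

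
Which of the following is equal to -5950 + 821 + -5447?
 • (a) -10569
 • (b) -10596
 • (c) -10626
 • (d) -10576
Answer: d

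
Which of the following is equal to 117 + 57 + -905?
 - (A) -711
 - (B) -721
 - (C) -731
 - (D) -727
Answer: C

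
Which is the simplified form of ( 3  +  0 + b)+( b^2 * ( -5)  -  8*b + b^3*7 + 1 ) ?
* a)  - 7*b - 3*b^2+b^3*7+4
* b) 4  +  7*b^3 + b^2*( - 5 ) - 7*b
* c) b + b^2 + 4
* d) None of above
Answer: b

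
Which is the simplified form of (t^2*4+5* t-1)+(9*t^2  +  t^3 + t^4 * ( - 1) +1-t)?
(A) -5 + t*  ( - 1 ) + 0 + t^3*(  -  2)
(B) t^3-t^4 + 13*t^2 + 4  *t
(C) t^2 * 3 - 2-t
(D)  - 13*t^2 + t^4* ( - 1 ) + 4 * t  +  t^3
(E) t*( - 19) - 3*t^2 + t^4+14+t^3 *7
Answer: B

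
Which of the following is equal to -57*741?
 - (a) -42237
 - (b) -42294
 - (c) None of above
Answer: a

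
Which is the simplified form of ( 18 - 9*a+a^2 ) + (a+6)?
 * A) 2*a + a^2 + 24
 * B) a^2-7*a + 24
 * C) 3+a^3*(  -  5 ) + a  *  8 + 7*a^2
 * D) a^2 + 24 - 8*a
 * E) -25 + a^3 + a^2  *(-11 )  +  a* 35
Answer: D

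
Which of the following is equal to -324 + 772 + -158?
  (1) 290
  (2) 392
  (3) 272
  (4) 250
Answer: 1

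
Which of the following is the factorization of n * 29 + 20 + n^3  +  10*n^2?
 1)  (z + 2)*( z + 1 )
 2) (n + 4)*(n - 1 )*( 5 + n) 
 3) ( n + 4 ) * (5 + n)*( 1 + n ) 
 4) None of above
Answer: 3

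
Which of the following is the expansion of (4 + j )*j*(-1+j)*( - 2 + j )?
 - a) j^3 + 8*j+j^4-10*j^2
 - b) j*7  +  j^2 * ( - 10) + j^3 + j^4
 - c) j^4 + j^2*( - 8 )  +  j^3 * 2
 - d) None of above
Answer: a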